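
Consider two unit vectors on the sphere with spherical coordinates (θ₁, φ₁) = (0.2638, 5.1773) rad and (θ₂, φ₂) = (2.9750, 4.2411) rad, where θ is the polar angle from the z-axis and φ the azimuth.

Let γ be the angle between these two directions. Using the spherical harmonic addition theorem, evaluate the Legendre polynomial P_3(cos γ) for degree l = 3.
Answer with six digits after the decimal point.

-0.598062

Summing Y*_{l m}(θ₁,φ₁)·Y_{l m}(θ₂,φ₂) over m ∈ [−3, 3]; prefactor 4π/(2·3+1) = 1.795196:
  m=-3: Y*=-0.00728 + 0.00130j  Y=0.00188 - 0.00030j  product -0.00001 + 0.00000j
  m=-2: Y*=-0.04011 - 0.05377j  Y=0.01629 + 0.02242j  product 0.00055 - 0.00178j
  m=-1: Y*=0.13828 - 0.27569j  Y=-0.09398 + 0.18443j  product 0.03785 + 0.05141j
  m=+0: Y*=0.59806 + 0.00000j  Y=-0.68542 + 0.00000j  product -0.40992 + 0.00000j
  m=+1: Y*=-0.13828 - 0.27569j  Y=0.09398 + 0.18443j  product 0.03785 - 0.05141j
  m=+2: Y*=-0.04011 + 0.05377j  Y=0.01629 - 0.02242j  product 0.00055 + 0.00178j
  m=+3: Y*=0.00728 + 0.00130j  Y=-0.00188 - 0.00030j  product -0.00001 - 0.00000j
Total Σ_m = -0.33315 + 0.00000j. Multiply by 1.795196: -0.59806 + 0.00000j. P_3(cos γ) = -0.598062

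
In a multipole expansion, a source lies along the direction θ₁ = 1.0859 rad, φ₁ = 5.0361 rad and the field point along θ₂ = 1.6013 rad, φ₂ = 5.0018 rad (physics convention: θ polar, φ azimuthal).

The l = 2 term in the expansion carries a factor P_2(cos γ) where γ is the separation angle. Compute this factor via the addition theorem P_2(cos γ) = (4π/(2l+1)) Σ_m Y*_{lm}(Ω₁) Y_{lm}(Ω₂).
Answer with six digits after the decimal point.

0.634242

Summing Y*_{l m}(θ₁,φ₁)·Y_{l m}(θ₂,φ₂) over m ∈ [−2, 2]; prefactor 4π/(2·2+1) = 2.513274:
  m=-2: (-0.241167, -0.182357) × (-0.323052, 0.211110) = (0.116407, 0.007998)  (running Σ = (0.116407, 0.007998))
  m=-1: (0.101338, -0.302040) × (-0.006721, -0.022572) = (-0.007499, -0.000257)  (running Σ = (0.108908, 0.007741))
  m=0: (-0.109821, -0.000000) × (-0.314511, 0.000000) = (0.034540, 0.000000)  (running Σ = (0.143449, 0.007741))
  m=1: (-0.101338, -0.302040) × (0.006721, -0.022572) = (-0.007499, 0.000257)  (running Σ = (0.135950, 0.007998))
  m=2: (-0.241167, 0.182357) × (-0.323052, -0.211110) = (0.116407, -0.007998)  (running Σ = (0.252357, 0.000000))
Σ over m = (0.252357, 0.000000); ×(4π/5) → (0.634242, 0.000000). Real part: 0.634242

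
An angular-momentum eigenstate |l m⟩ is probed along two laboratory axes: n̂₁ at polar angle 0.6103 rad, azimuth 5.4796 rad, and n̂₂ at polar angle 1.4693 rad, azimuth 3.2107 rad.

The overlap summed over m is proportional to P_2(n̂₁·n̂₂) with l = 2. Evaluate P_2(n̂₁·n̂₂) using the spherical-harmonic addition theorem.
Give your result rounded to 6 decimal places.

-0.379483

Term-by-term m-sum for l=2 (normalisation 4π/5 = 2.513274):
  [-2]  conj(Y_{2,-2})(Ω₁) = -0.004614-0.126791i ; Y_{2,-2}(Ω₂) = +0.378663-0.052673i ; Δ = -0.008426-0.047768i
  [-1]  conj(Y_{2,-1})(Ω₁) = +0.251851-0.261183i ; Y_{2,-1}(Ω₂) = -0.077688+0.005377i ; Δ = -0.018161+0.021645i
  [+0]  conj(Y_{2,0})(Ω₁) = +0.320004-0.000000i ; Y_{2,0}(Ω₂) = -0.305678+0.000000i ; Δ = -0.097818+0.000000i
  [+1]  conj(Y_{2,1})(Ω₁) = -0.251851-0.261183i ; Y_{2,1}(Ω₂) = +0.077688+0.005377i ; Δ = -0.018161-0.021645i
  [+2]  conj(Y_{2,2})(Ω₁) = -0.004614+0.126791i ; Y_{2,2}(Ω₂) = +0.378663+0.052673i ; Δ = -0.008426+0.047768i
Accumulated sum -0.150992+0.000000i; after 4π/(2l+1) scaling, -0.379483+0.000000i ⇒ P_2 = -0.379483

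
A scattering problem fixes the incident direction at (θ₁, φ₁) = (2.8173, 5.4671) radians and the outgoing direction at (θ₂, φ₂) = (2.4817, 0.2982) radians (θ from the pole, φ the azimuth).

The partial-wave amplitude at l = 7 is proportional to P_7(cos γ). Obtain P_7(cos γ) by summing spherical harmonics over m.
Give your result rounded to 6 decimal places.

Summing Y*_{l m}(θ₁,φ₁)·Y_{l m}(θ₂,φ₂) over m ∈ [−7, 7]; prefactor 4π/(2·7+1) = 0.837758:
  [-7]  conj(Y_{7,-7})(Ω₁) = +0.000140+0.000090i ; Y_{7,-7}(Ω₂) = -0.008036-0.014147i ; Δ = +0.000000-0.000003i
  [-6]  conj(Y_{7,-6})(Ω₁) = -0.000340-0.001825i ; Y_{7,-6}(Ω₂) = +0.016999+0.076592i ; Δ = +0.000134-0.000057i
  [-5]  conj(Y_{7,-5})(Ω₁) = -0.007604+0.010386i ; Y_{7,-5}(Ω₂) = +0.018016-0.225298i ; Δ = +0.002203+0.001900i
  [-4]  conj(Y_{7,-4})(Ω₁) = +0.061773-0.007621i ; Y_{7,-4}(Ω₂) = -0.154562+0.389235i ; Δ = -0.006581+0.025222i
  [-3]  conj(Y_{7,-3})(Ω₁) = -0.162793-0.135274i ; Y_{7,-3}(Ω₂) = +0.279437-0.348257i ; Δ = -0.092601+0.018893i
  [-2]  conj(Y_{7,-2})(Ω₁) = +0.029189+0.474987i ; Y_{7,-2}(Ω₂) = -0.078941+0.053590i ; Δ = -0.027759-0.035932i
  [-1]  conj(Y_{7,-1})(Ω₁) = +0.388376-0.412975i ; Y_{7,-1}(Ω₂) = -0.346710+0.106566i ; Δ = -0.090644+0.184570i
  [+0]  conj(Y_{7,0})(Ω₁) = +0.016593-0.000000i ; Y_{7,0}(Ω₂) = +0.218627+0.000000i ; Δ = +0.003628+0.000000i
  [+1]  conj(Y_{7,1})(Ω₁) = -0.388376-0.412975i ; Y_{7,1}(Ω₂) = +0.346710+0.106566i ; Δ = -0.090644-0.184570i
  [+2]  conj(Y_{7,2})(Ω₁) = +0.029189-0.474987i ; Y_{7,2}(Ω₂) = -0.078941-0.053590i ; Δ = -0.027759+0.035932i
  [+3]  conj(Y_{7,3})(Ω₁) = +0.162793-0.135274i ; Y_{7,3}(Ω₂) = -0.279437-0.348257i ; Δ = -0.092601-0.018893i
  [+4]  conj(Y_{7,4})(Ω₁) = +0.061773+0.007621i ; Y_{7,4}(Ω₂) = -0.154562-0.389235i ; Δ = -0.006581-0.025222i
  [+5]  conj(Y_{7,5})(Ω₁) = +0.007604+0.010386i ; Y_{7,5}(Ω₂) = -0.018016-0.225298i ; Δ = +0.002203-0.001900i
  [+6]  conj(Y_{7,6})(Ω₁) = -0.000340+0.001825i ; Y_{7,6}(Ω₂) = +0.016999-0.076592i ; Δ = +0.000134+0.000057i
  [+7]  conj(Y_{7,7})(Ω₁) = -0.000140+0.000090i ; Y_{7,7}(Ω₂) = +0.008036-0.014147i ; Δ = +0.000000+0.000003i
Total Σ_m = -0.426869-0.000000i. Multiply by 0.837758: -0.357613-0.000000i. P_7(cos γ) = -0.357613

-0.357613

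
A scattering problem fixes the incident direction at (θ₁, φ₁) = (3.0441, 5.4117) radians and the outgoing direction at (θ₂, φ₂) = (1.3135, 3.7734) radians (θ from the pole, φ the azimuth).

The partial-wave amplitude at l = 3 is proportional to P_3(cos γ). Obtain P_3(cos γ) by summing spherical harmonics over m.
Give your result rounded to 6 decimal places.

0.345670

Addition theorem: P_3(cos γ) = (4π/7) Σ_m Y*_{lm}(Ω₁) Y_{lm}(Ω₂), m = −3…3:
  m=-3: Y*=(-0.000333, -0.000194)  Y=(0.120361, 0.357653)  product (0.000029, -0.000142)
  m=-2: Y*=(0.001651, 0.009495)  Y=(0.073544, -0.231836)  product (0.002323, 0.000315)
  m=-1: Y*=(0.080037, -0.095156)  Y=(0.170552, -0.124825)  product (0.001773, -0.026220)
  m=+0: Y*=(-0.725214, -0.000000)  Y=(-0.254138, 0.000000)  product (0.184304, 0.000000)
  m=+1: Y*=(-0.080037, -0.095156)  Y=(-0.170552, -0.124825)  product (0.001773, 0.026220)
  m=+2: Y*=(0.001651, -0.009495)  Y=(0.073544, 0.231836)  product (0.002323, -0.000315)
  m=+3: Y*=(0.000333, -0.000194)  Y=(-0.120361, 0.357653)  product (0.000029, 0.000142)
Total Σ_m = (0.192553, -0.000000). Multiply by 1.795196: (0.345670, -0.000000). P_3(cos γ) = 0.345670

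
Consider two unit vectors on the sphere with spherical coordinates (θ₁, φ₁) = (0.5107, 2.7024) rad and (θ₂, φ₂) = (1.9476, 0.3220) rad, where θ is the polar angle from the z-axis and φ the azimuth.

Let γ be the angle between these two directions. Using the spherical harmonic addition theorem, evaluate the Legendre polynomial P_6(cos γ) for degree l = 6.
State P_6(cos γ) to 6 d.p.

0.034482

Expand P_6 via completeness: Σ_{m} conj(Y_{6,m}) at Ω₁ times Y_{6,m} at Ω₂ —
  m=-6: -0.00576 - 0.00320j × -0.11035 - 0.29209j = -0.00030 + 0.00204j  (running Σ = -0.00030 + 0.00204j)
  m=-5: 0.02384 + 0.03303j × 0.01678 + 0.42768j = -0.01373 + 0.01075j  (running Σ = -0.01402 + 0.01278j)
  m=-4: -0.02776 - 0.14754j × 0.03641 - 0.12531j = -0.01950 - 0.00189j  (running Σ = -0.03352 + 0.01089j)
  m=-3: -0.08931 + 0.34513j × 0.16552 - 0.23947j = 0.06786 + 0.07851j  (running Σ = 0.03434 + 0.08940j)
  m=-2: 0.31871 - 0.38426j × -0.18738 + 0.14068j = -0.00566 + 0.11684j  (running Σ = 0.02868 + 0.20624j)
  m=-1: -0.20396 + 0.09582j × -0.20635 + 0.06884j = 0.03549 - 0.03381j  (running Σ = 0.06417 + 0.17243j)
  m=0: -0.36308 + 0.00000j × 0.25523 + 0.00000j = -0.09267 + 0.00000j  (running Σ = -0.02850 + 0.17243j)
  m=1: 0.20396 + 0.09582j × 0.20635 + 0.06884j = 0.03549 + 0.03381j  (running Σ = 0.00699 + 0.20624j)
  m=2: 0.31871 + 0.38426j × -0.18738 - 0.14068j = -0.00566 - 0.11684j  (running Σ = 0.00133 + 0.08940j)
  m=3: 0.08931 + 0.34513j × -0.16552 - 0.23947j = 0.06786 - 0.07851j  (running Σ = 0.06919 + 0.01089j)
  m=4: -0.02776 + 0.14754j × 0.03641 + 0.12531j = -0.01950 + 0.00189j  (running Σ = 0.04970 + 0.01278j)
  m=5: -0.02384 + 0.03303j × -0.01678 + 0.42768j = -0.01373 - 0.01075j  (running Σ = 0.03597 + 0.00204j)
  m=6: -0.00576 + 0.00320j × -0.11035 + 0.29209j = -0.00030 - 0.00204j  (running Σ = 0.03567 + 0.00000j)
Total Σ_m = 0.03567 + 0.00000j. Multiply by 0.966644: 0.03448 + 0.00000j. P_6(cos γ) = 0.034482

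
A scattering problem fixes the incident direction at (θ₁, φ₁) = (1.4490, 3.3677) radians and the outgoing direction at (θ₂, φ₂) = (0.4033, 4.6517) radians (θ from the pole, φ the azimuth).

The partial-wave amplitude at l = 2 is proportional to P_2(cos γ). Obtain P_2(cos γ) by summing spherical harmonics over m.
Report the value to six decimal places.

Term-by-term m-sum for l=2 (normalisation 4π/5 = 2.513274):
  [-2]  conj(Y_{2,-2})(Ω₁) = (0.342318, 0.166294) ; Y_{2,-2}(Ω₂) = (-0.059057, -0.007204) ; Δ = (-0.019018, -0.012287)
  [-1]  conj(Y_{2,-1})(Ω₁) = (-0.090794, -0.020886) ; Y_{2,-1}(Ω₂) = (-0.016914, 0.278353) ; Δ = (0.007349, -0.024920)
  [+0]  conj(Y_{2,0})(Ω₁) = (-0.301425, -0.000000) ; Y_{2,0}(Ω₂) = (0.485052, 0.000000) ; Δ = (-0.146207, -0.000000)
  [+1]  conj(Y_{2,1})(Ω₁) = (0.090794, -0.020886) ; Y_{2,1}(Ω₂) = (0.016914, 0.278353) ; Δ = (0.007349, 0.024920)
  [+2]  conj(Y_{2,2})(Ω₁) = (0.342318, -0.166294) ; Y_{2,2}(Ω₂) = (-0.059057, 0.007204) ; Δ = (-0.019018, 0.012287)
Accumulated sum (-0.169544, 0.000000); after 4π/(2l+1) scaling, (-0.426111, 0.000000) ⇒ P_2 = -0.426111

-0.426111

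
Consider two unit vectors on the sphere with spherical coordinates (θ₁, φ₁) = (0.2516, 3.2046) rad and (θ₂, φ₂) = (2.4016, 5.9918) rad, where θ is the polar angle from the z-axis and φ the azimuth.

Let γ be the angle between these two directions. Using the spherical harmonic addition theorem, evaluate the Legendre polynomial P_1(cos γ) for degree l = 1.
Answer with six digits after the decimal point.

Addition theorem: P_1(cos γ) = (4π/3) Σ_m Y*_{lm}(Ω₁) Y_{lm}(Ω₂), m = −1…1:
  m=-1: Y*=-0.085841-0.005416i  Y=+0.223141+0.066925i  product -0.018792-0.006953i
  m=+0: Y*=+0.473219-0.000000i  Y=-0.360820+0.000000i  product -0.170747+0.000000i
  m=+1: Y*=+0.085841-0.005416i  Y=-0.223141+0.066925i  product -0.018792+0.006953i
Σ over m = -0.208331+0.000000i; ×(4π/3) → -0.872657+0.000000i. Real part: -0.872657

-0.872657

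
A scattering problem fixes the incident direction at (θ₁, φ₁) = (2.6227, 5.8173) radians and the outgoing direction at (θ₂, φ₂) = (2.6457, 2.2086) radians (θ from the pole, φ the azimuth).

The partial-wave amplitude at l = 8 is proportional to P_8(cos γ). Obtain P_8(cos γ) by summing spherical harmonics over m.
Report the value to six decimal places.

Addition theorem: P_8(cos γ) = (4π/17) Σ_m Y*_{lm}(Ω₁) Y_{lm}(Ω₂), m = −8…8:
  term(m=-8) = -0.00000 - 0.00000j   from Y*(Ω₁)=-0.00157 + 0.00104j, Y(Ω₂)=0.00051 + 0.00125j
  term(m=-7) = 0.00013 + 0.00002j   from Y*(Ω₁)=0.01311 - 0.00158j, Y(Ω₂)=0.00971 + 0.00246j
  term(m=-6) = -0.00252 + 0.00089j   from Y*(Ω₁)=-0.05431 - 0.01960j, Y(Ω₂)=0.03587 - 0.02931j
  term(m=-5) = 0.01829 - 0.01906j   from Y*(Ω₁)=0.12109 + 0.12776j, Y(Ω₂)=-0.00712 - 0.14991j
  term(m=-4) = -0.03779 + 0.12318j   from Y*(Ω₁)=-0.10838 - 0.35957j, Y(Ω₂)=-0.28502 - 0.19099j
  term(m=-3) = -0.04478 - 0.26172j   from Y*(Ω₁)=-0.08877 + 0.50759j, Y(Ω₂)=-0.48533 + 0.17311j
  term(m=-2) = 0.06897 + 0.09330j   from Y*(Ω₁)=0.18388 - 0.24748j, Y(Ω₂)=-0.10948 + 0.36006j
  term(m=-1) = -0.03628 - 0.01830j   from Y*(Ω₁)=0.21643 - 0.10882j, Y(Ω₂)=-0.09989 - 0.13477j
  term(m=+0) = 0.17944 + 0.00000j   from Y*(Ω₁)=-0.40398 + 0.00000j, Y(Ω₂)=-0.44416 + 0.00000j
  term(m=+1) = -0.03628 + 0.01830j   from Y*(Ω₁)=-0.21643 - 0.10882j, Y(Ω₂)=0.09989 - 0.13477j
  term(m=+2) = 0.06897 - 0.09330j   from Y*(Ω₁)=0.18388 + 0.24748j, Y(Ω₂)=-0.10948 - 0.36006j
  term(m=+3) = -0.04478 + 0.26172j   from Y*(Ω₁)=0.08877 + 0.50759j, Y(Ω₂)=0.48533 + 0.17311j
  term(m=+4) = -0.03779 - 0.12318j   from Y*(Ω₁)=-0.10838 + 0.35957j, Y(Ω₂)=-0.28502 + 0.19099j
  term(m=+5) = 0.01829 + 0.01906j   from Y*(Ω₁)=-0.12109 + 0.12776j, Y(Ω₂)=0.00712 - 0.14991j
  term(m=+6) = -0.00252 - 0.00089j   from Y*(Ω₁)=-0.05431 + 0.01960j, Y(Ω₂)=0.03587 + 0.02931j
  term(m=+7) = 0.00013 - 0.00002j   from Y*(Ω₁)=-0.01311 - 0.00158j, Y(Ω₂)=-0.00971 + 0.00246j
  term(m=+8) = -0.00000 + 0.00000j   from Y*(Ω₁)=-0.00157 - 0.00104j, Y(Ω₂)=0.00051 - 0.00125j
Total Σ_m = 0.11147 - 0.00000j. Multiply by 0.739198: 0.08240 - 0.00000j. P_8(cos γ) = 0.082400

0.082400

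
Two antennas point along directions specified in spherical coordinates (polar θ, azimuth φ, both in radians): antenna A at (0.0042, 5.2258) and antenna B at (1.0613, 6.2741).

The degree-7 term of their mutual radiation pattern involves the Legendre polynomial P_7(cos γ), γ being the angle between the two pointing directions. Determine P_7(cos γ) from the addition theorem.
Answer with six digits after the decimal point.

0.201796

Summing Y*_{l m}(θ₁,φ₁)·Y_{l m}(θ₂,φ₂) over m ∈ [−7, 7]; prefactor 4π/(2·7+1) = 0.837758:
  m=-7: Y*=+0.000000-0.000000i  Y=+0.192837+0.012280i  product +0.000000-0.000000i
  m=-6: Y*=+0.000000-0.000000i  Y=+0.403335+0.022008i  product +0.000000-0.000000i
  m=-5: Y*=+0.000000+0.000000i  Y=+0.388915+0.017679i  product +0.000000+0.000000i
  m=-4: Y*=-0.000000+0.000000i  Y=+0.019226+0.000699i  product -0.000000+0.000000i
  m=-3: Y*=-0.000001+0.000000i  Y=-0.339061-0.009244i  product +0.000000-0.000000i
  m=-2: Y*=-0.000069-0.000113i  Y=-0.178817-0.003250i  product +0.000012+0.000020i
  m=-1: Y*=+0.008432-0.014954i  Y=+0.271981+0.002471i  product +0.002330-0.004046i
  m=+0: Y*=+1.092279-0.000000i  Y=+0.216237+0.000000i  product +0.236191+0.000000i
  m=+1: Y*=-0.008432-0.014954i  Y=-0.271981+0.002471i  product +0.002330+0.004046i
  m=+2: Y*=-0.000069+0.000113i  Y=-0.178817+0.003250i  product +0.000012-0.000020i
  m=+3: Y*=+0.000001+0.000000i  Y=+0.339061-0.009244i  product +0.000000+0.000000i
  m=+4: Y*=-0.000000-0.000000i  Y=+0.019226-0.000699i  product -0.000000-0.000000i
  m=+5: Y*=-0.000000+0.000000i  Y=-0.388915+0.017679i  product +0.000000-0.000000i
  m=+6: Y*=+0.000000+0.000000i  Y=+0.403335-0.022008i  product +0.000000+0.000000i
  m=+7: Y*=-0.000000-0.000000i  Y=-0.192837+0.012280i  product +0.000000+0.000000i
Total Σ_m = +0.240876+0.000000i. Multiply by 0.837758: +0.201796+0.000000i. P_7(cos γ) = 0.201796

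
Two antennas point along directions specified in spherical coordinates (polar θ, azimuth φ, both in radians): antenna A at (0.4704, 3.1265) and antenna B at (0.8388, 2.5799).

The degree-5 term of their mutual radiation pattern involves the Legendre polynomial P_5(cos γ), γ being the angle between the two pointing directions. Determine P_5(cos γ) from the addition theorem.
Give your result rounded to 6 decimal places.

-0.137035

Summing Y*_{l m}(θ₁,φ₁)·Y_{l m}(θ₂,φ₂) over m ∈ [−5, 5]; prefactor 4π/(2·5+1) = 1.142397:
  [-5]  conj(Y_{5,-5})(Ω₁) = (-0.008852, 0.000669) ; Y_{5,-5}(Ω₂) = (0.099882, -0.034562) ; Δ = (-0.000861, 0.000373)
  [-4]  conj(Y_{5,-4})(Ω₁) = (0.055111, -0.003331) ; Y_{5,-4}(Ω₂) = (-0.187892, 0.234272) ; Δ = (-0.009575, 0.013537)
  [-3]  conj(Y_{5,-3})(Ω₁) = (-0.197929, 0.008968) ; Y_{5,-3}(Ω₂) = (0.049037, -0.427223) ; Δ = (-0.005875, 0.084999)
  [-2]  conj(Y_{5,-2})(Ω₁) = (0.429227, -0.012960) ; Y_{5,-2}(Ω₂) = (0.092216, 0.192170) ; Δ = (0.042072, 0.081289)
  [-1]  conj(Y_{5,-1})(Ω₁) = (-0.454927, 0.006867) ; Y_{5,-1}(Ω₂) = (0.214427, 0.134941) ; Δ = (-0.098475, -0.059916)
  [+0]  conj(Y_{5,0})(Ω₁) = (-0.088127, -0.000000) ; Y_{5,0}(Ω₂) = (-0.289046, 0.000000) ; Δ = (0.025473, 0.000000)
  [+1]  conj(Y_{5,1})(Ω₁) = (0.454927, 0.006867) ; Y_{5,1}(Ω₂) = (-0.214427, 0.134941) ; Δ = (-0.098475, 0.059916)
  [+2]  conj(Y_{5,2})(Ω₁) = (0.429227, 0.012960) ; Y_{5,2}(Ω₂) = (0.092216, -0.192170) ; Δ = (0.042072, -0.081289)
  [+3]  conj(Y_{5,3})(Ω₁) = (0.197929, 0.008968) ; Y_{5,3}(Ω₂) = (-0.049037, -0.427223) ; Δ = (-0.005875, -0.084999)
  [+4]  conj(Y_{5,4})(Ω₁) = (0.055111, 0.003331) ; Y_{5,4}(Ω₂) = (-0.187892, -0.234272) ; Δ = (-0.009575, -0.013537)
  [+5]  conj(Y_{5,5})(Ω₁) = (0.008852, 0.000669) ; Y_{5,5}(Ω₂) = (-0.099882, -0.034562) ; Δ = (-0.000861, -0.000373)
Total Σ_m = (-0.119954, 0.000000). Multiply by 1.142397: (-0.137035, 0.000000). P_5(cos γ) = -0.137035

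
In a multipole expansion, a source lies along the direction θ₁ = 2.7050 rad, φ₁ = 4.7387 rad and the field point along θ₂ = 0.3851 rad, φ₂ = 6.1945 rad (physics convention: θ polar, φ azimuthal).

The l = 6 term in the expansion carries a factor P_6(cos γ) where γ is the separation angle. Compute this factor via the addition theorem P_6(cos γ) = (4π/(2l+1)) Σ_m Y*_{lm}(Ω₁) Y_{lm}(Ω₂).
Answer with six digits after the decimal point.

Summing Y*_{l m}(θ₁,φ₁)·Y_{l m}(θ₂,φ₂) over m ∈ [−6, 6]; prefactor 4π/(2·6+1) = 0.966644:
  m=-6: Y*=(-0.002727, -0.000434)  Y=(0.001170, 0.000689)  product (-0.000003, -0.000002)
  m=-5: Y*=(-0.002689, 0.020325)  Y=(0.010479, 0.004977)  product (-0.000129, 0.000200)
  m=-4: Y*=(0.091126, 0.009626)  Y=(0.056281, 0.020847)  product (0.004928, 0.002441)
  m=-3: Y*=(0.021232, -0.268426)  Y=(0.199075, 0.054251)  product (0.018789, -0.052285)
  m=-2: Y*=(-0.492716, -0.025952)  Y=(0.447128, 0.080150)  product (-0.218227, -0.051095)
  m=-1: Y*=(-0.010873, 0.413155)  Y=(0.511018, 0.045439)  product (-0.024330, 0.210636)
  m=+0: Y*=(-0.208169, -0.000000)  Y=(-0.052706, 0.000000)  product (0.010972, 0.000000)
  m=+1: Y*=(0.010873, 0.413155)  Y=(-0.511018, 0.045439)  product (-0.024330, -0.210636)
  m=+2: Y*=(-0.492716, 0.025952)  Y=(0.447128, -0.080150)  product (-0.218227, 0.051095)
  m=+3: Y*=(-0.021232, -0.268426)  Y=(-0.199075, 0.054251)  product (0.018789, 0.052285)
  m=+4: Y*=(0.091126, -0.009626)  Y=(0.056281, -0.020847)  product (0.004928, -0.002441)
  m=+5: Y*=(0.002689, 0.020325)  Y=(-0.010479, 0.004977)  product (-0.000129, -0.000200)
  m=+6: Y*=(-0.002727, 0.000434)  Y=(0.001170, -0.000689)  product (-0.000003, 0.000002)
Accumulated sum (-0.426972, 0.000000); after 4π/(2l+1) scaling, (-0.412730, 0.000000) ⇒ P_6 = -0.412730

-0.412730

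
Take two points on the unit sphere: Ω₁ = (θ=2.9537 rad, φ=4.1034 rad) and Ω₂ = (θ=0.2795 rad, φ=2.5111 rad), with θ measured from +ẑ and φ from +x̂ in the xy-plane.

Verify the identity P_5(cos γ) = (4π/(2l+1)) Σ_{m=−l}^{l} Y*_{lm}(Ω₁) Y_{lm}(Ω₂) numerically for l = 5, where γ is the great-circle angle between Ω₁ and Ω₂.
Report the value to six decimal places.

-0.326311

Term-by-term m-sum for l=5 (normalisation 4π/11 = 1.142397):
  m=-5: Y*=-0.00001 + 0.00011j  Y=0.00074 + 0.00001j  product -0.00000 + 0.00000j
  m=-4: Y*=0.00134 + 0.00114j  Y=-0.00665 + 0.00475j  product -0.00001 - 0.00000j
  m=-3: Y*=0.01676 - 0.00439j  Y=0.01675 - 0.05042j  product 0.00006 - 0.00092j
  m=-2: Y*=0.03804 - 0.10332j  Y=0.06697 + 0.20919j  product 0.02416 + 0.00104j
  m=-1: Y*=-0.24122 - 0.34588j  Y=-0.42755 - 0.31206j  product -0.00480 + 0.22315j
  m=+0: Y*=-0.70347 + 0.00000j  Y=0.46122 + 0.00000j  product -0.32445 + 0.00000j
  m=+1: Y*=0.24122 - 0.34588j  Y=0.42755 - 0.31206j  product -0.00480 - 0.22315j
  m=+2: Y*=0.03804 + 0.10332j  Y=0.06697 - 0.20919j  product 0.02416 - 0.00104j
  m=+3: Y*=-0.01676 - 0.00439j  Y=-0.01675 - 0.05042j  product 0.00006 + 0.00092j
  m=+4: Y*=0.00134 - 0.00114j  Y=-0.00665 - 0.00475j  product -0.00001 + 0.00000j
  m=+5: Y*=0.00001 + 0.00011j  Y=-0.00074 + 0.00001j  product -0.00000 - 0.00000j
Accumulated sum -0.28564 + 0.00000j; after 4π/(2l+1) scaling, -0.32631 + 0.00000j ⇒ P_5 = -0.326311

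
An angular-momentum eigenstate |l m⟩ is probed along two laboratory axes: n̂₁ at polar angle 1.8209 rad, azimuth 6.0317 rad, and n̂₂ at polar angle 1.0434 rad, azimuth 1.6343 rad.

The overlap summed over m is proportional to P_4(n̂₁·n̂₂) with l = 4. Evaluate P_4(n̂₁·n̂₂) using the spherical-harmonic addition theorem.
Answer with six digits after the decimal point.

-0.082731

Expand P_4 via completeness: Σ_{m} conj(Y_{4,m}) at Ω₁ times Y_{4,m} at Ω₂ —
  m=-4: (0.208751, -0.329399) × (0.238824, -0.062004) = (0.029431, -0.091612)  (running Σ = (0.029431, -0.091612))
  m=-3: (-0.205309, 0.192981) × (0.076969, 0.399115) = (-0.092824, -0.067088)  (running Σ = (-0.063393, -0.158700))
  m=-2: (-0.157157, 0.086463) × (-0.191550, 0.024460) = (0.027989, -0.020406)  (running Σ = (-0.035405, -0.179106))
  m=-1: (0.282521, -0.072587) × (0.016020, 0.251926) = (0.022812, 0.070012)  (running Σ = (-0.012592, -0.109095))
  m=0: (0.136843, -0.000000) × (-0.248947, 0.000000) = (-0.034067, 0.000000)  (running Σ = (-0.046659, -0.109095))
  m=1: (-0.282521, -0.072587) × (-0.016020, 0.251926) = (0.022812, -0.070012)  (running Σ = (-0.023847, -0.179106))
  m=2: (-0.157157, -0.086463) × (-0.191550, -0.024460) = (0.027989, 0.020406)  (running Σ = (0.004142, -0.158700))
  m=3: (0.205309, 0.192981) × (-0.076969, 0.399115) = (-0.092824, 0.067088)  (running Σ = (-0.088682, -0.091612))
  m=4: (0.208751, 0.329399) × (0.238824, 0.062004) = (0.029431, 0.091612)  (running Σ = (-0.059251, -0.000000))
Accumulated sum (-0.059251, -0.000000); after 4π/(2l+1) scaling, (-0.082731, -0.000000) ⇒ P_4 = -0.082731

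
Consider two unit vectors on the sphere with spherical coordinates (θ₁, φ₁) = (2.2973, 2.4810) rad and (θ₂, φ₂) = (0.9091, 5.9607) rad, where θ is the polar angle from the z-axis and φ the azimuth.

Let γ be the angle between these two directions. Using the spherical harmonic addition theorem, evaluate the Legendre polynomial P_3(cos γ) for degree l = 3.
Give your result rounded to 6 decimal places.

-0.796406

Summing Y*_{l m}(θ₁,φ₁)·Y_{l m}(θ₂,φ₂) over m ∈ [−3, 3]; prefactor 4π/(2·3+1) = 1.795196:
  m=-3: Y*=(0.069620, 0.159752)  Y=(0.116253, 0.168715)  product (-0.018859, 0.030318)
  m=-2: Y*=(-0.093703, 0.367565)  Y=(0.312353, 0.234983)  product (-0.115640, 0.092792)
  m=-1: Y*=(-0.230092, 0.178794)  Y=(0.214692, 0.071739)  product (-0.062225, 0.021879)
  m=+0: Y*=(0.196770, -0.000000)  Y=(-0.255032, 0.000000)  product (-0.050183, 0.000000)
  m=+1: Y*=(0.230092, 0.178794)  Y=(-0.214692, 0.071739)  product (-0.062225, -0.021879)
  m=+2: Y*=(-0.093703, -0.367565)  Y=(0.312353, -0.234983)  product (-0.115640, -0.092792)
  m=+3: Y*=(-0.069620, 0.159752)  Y=(-0.116253, 0.168715)  product (-0.018859, -0.030318)
Total Σ_m = (-0.443632, -0.000000). Multiply by 1.795196: (-0.796406, -0.000000). P_3(cos γ) = -0.796406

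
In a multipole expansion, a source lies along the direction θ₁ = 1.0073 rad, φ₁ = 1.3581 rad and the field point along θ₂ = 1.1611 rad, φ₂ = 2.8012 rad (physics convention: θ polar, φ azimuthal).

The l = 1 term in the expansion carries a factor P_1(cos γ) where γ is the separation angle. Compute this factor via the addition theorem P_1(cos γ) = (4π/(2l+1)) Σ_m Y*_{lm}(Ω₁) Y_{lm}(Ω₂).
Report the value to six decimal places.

0.311517

Addition theorem: P_1(cos γ) = (4π/3) Σ_m Y*_{lm}(Ω₁) Y_{lm}(Ω₂), m = −1…1:
  term(m=-1) = +0.011787-0.091806i   from Y*(Ω₁)=+0.061657+0.285496i, Y(Ω₂)=-0.298719-0.105800i
  term(m=+0) = +0.050794+0.000000i   from Y*(Ω₁)=+0.260985-0.000000i, Y(Ω₂)=+0.194625+0.000000i
  term(m=+1) = +0.011787+0.091806i   from Y*(Ω₁)=-0.061657+0.285496i, Y(Ω₂)=+0.298719-0.105800i
Accumulated sum +0.074369+0.000000i; after 4π/(2l+1) scaling, +0.311517+0.000000i ⇒ P_1 = 0.311517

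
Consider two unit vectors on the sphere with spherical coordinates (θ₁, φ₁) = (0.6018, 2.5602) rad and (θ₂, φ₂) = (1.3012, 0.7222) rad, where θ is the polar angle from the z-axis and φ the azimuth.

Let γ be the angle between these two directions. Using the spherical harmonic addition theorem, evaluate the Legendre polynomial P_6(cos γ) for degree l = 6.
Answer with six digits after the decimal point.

-0.275755

Summing Y*_{l m}(θ₁,φ₁)·Y_{l m}(θ₂,φ₂) over m ∈ [−6, 6]; prefactor 4π/(2·6+1) = 0.966644:
  m=-6: -0.014957+0.005405i × -0.143402+0.359879i = +0.000200-0.006158i  (running Σ = +0.000200-0.006158i)
  m=-5: +0.078021+0.018650i × -0.330712+0.167744i = -0.028931+0.006920i  (running Σ = -0.028731+0.000762i)
  m=-4: -0.162567-0.172842i × +0.065502+0.016920i = -0.007724-0.014072i  (running Σ = -0.036455-0.013310i)
  m=-3: +0.075205+0.429400i × +0.193525+0.285437i = -0.108013+0.104566i  (running Σ = -0.144468+0.091256i)
  m=-2: +0.165913-0.383819i × -0.004227+0.033267i = +0.012067+0.007142i  (running Σ = -0.132401+0.098398i)
  m=-1: +0.023816-0.015651i × +0.241088-0.212391i = +0.002418-0.008832i  (running Σ = -0.129983+0.089566i)
  m=0: -0.420872-0.000000i × +0.060125+0.000000i = -0.025305-0.000000i  (running Σ = -0.155288+0.089566i)
  m=1: -0.023816-0.015651i × -0.241088-0.212391i = +0.002418+0.008832i  (running Σ = -0.152870+0.098398i)
  m=2: +0.165913+0.383819i × -0.004227-0.033267i = +0.012067-0.007142i  (running Σ = -0.140803+0.091256i)
  m=3: -0.075205+0.429400i × -0.193525+0.285437i = -0.108013-0.104566i  (running Σ = -0.248816-0.013310i)
  m=4: -0.162567+0.172842i × +0.065502-0.016920i = -0.007724+0.014072i  (running Σ = -0.256540+0.000762i)
  m=5: -0.078021+0.018650i × +0.330712+0.167744i = -0.028931-0.006920i  (running Σ = -0.285471-0.006158i)
  m=6: -0.014957-0.005405i × -0.143402-0.359879i = +0.000200+0.006158i  (running Σ = -0.285271-0.000000i)
Σ over m = -0.285271-0.000000i; ×(4π/13) → -0.275755-0.000000i. Real part: -0.275755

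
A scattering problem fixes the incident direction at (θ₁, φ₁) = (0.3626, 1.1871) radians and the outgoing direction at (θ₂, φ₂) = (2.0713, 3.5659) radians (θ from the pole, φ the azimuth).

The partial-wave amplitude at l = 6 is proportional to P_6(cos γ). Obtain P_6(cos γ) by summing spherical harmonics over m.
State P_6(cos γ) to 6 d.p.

Summing Y*_{l m}(θ₁,φ₁)·Y_{l m}(θ₂,φ₂) over m ∈ [−6, 6]; prefactor 4π/(2·6+1) = 0.966644:
  m=-6: +0.000643+0.000716i × -0.182356-0.123622i = -0.000029-0.000210i  (running Σ = -0.000029-0.000210i)
  m=-5: +0.008260-0.002993i × -0.218445-0.355702i = -0.002869-0.002284i  (running Σ = -0.002898-0.002494i)
  m=-4: +0.001752-0.048630i × -0.040862-0.321468i = -0.015705+0.001424i  (running Σ = -0.018602-0.001070i)
  m=-3: -0.164216-0.073277i × -0.028932+0.094238i = +0.011657-0.013355i  (running Σ = -0.006946-0.014426i)
  m=-2: -0.309178+0.298240i × -0.231185+0.262432i = -0.006790-0.150087i  (running Σ = -0.013736-0.164512i)
  m=-1: +0.204229+0.505887i × -0.025028+0.011306i = -0.010831-0.010352i  (running Σ = -0.024567-0.174864i)
  m=0: +0.024564-0.000000i × +0.336674+0.000000i = +0.008270+0.000000i  (running Σ = -0.016297-0.174864i)
  m=1: -0.204229+0.505887i × +0.025028+0.011306i = -0.010831+0.010352i  (running Σ = -0.027128-0.164512i)
  m=2: -0.309178-0.298240i × -0.231185-0.262432i = -0.006790+0.150087i  (running Σ = -0.033919-0.014426i)
  m=3: +0.164216-0.073277i × +0.028932+0.094238i = +0.011657+0.013355i  (running Σ = -0.022262-0.001070i)
  m=4: +0.001752+0.048630i × -0.040862+0.321468i = -0.015705-0.001424i  (running Σ = -0.037967-0.002494i)
  m=5: -0.008260-0.002993i × +0.218445-0.355702i = -0.002869+0.002284i  (running Σ = -0.040836-0.000210i)
  m=6: +0.000643-0.000716i × -0.182356+0.123622i = -0.000029+0.000210i  (running Σ = -0.040864+0.000000i)
Σ over m = -0.040864+0.000000i; ×(4π/13) → -0.039501+0.000000i. Real part: -0.039501

-0.039501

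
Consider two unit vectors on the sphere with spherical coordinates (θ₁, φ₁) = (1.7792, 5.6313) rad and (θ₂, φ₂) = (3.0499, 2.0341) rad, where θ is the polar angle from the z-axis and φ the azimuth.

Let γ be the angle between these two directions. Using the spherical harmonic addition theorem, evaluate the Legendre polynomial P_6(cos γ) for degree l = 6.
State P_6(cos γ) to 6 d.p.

Expand P_6 via completeness: Σ_{m} conj(Y_{6,m}) at Ω₁ times Y_{6,m} at Ω₂ —
  m=-6: (-0.304236, 0.294842) × (0.000000, 0.000000) = (-0.000000, 0.000000)  (running Σ = (-0.000000, 0.000000))
  m=-5: (0.308210, -0.036487) × (0.000008, -0.000007) = (0.000002, -0.000003)  (running Σ = (0.000002, -0.000002))
  m=-4: (0.148880, 0.088043) × (-0.000069, -0.000239) = (0.000011, -0.000042)  (running Σ = (0.000013, -0.000044))
  m=-3: (-0.119838, -0.295854) × (-0.003873, -0.000708) = (0.000255, 0.001231)  (running Σ = (0.000267, 0.001187))
  m=-2: (0.023851, -0.087188) × (-0.025582, 0.034060) = (0.002360, 0.003043)  (running Σ = (0.002627, 0.004230))
  m=-1: (-0.250337, 0.191053) × (0.129272, 0.258766) = (-0.081800, -0.040081)  (running Σ = (-0.079173, -0.035851))
  m=0: (-0.067661, -0.000000) × (0.929250, 0.000000) = (-0.062874, -0.000000)  (running Σ = (-0.142047, -0.035851))
  m=1: (0.250337, 0.191053) × (-0.129272, 0.258766) = (-0.081800, 0.040081)  (running Σ = (-0.223846, 0.004230))
  m=2: (0.023851, 0.087188) × (-0.025582, -0.034060) = (0.002360, -0.003043)  (running Σ = (-0.221487, 0.001187))
  m=3: (0.119838, -0.295854) × (0.003873, -0.000708) = (0.000255, -0.001231)  (running Σ = (-0.221232, -0.000044))
  m=4: (0.148880, -0.088043) × (-0.000069, 0.000239) = (0.000011, 0.000042)  (running Σ = (-0.221222, -0.000002))
  m=5: (-0.308210, -0.036487) × (-0.000008, -0.000007) = (0.000002, 0.000003)  (running Σ = (-0.221219, 0.000000))
  m=6: (-0.304236, -0.294842) × (0.000000, -0.000000) = (-0.000000, -0.000000)  (running Σ = (-0.221220, 0.000000))
Σ over m = (-0.221220, 0.000000); ×(4π/13) → (-0.213841, 0.000000). Real part: -0.213841

-0.213841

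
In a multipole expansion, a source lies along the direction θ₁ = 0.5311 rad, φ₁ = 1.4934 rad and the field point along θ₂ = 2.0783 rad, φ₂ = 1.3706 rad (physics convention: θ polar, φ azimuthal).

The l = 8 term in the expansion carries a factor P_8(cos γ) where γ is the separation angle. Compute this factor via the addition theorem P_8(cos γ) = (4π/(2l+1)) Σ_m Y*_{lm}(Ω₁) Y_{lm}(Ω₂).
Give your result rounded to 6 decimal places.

0.269406

Term-by-term m-sum for l=8 (normalisation 4π/17 = 0.739198):
  term(m=-8) = +0.000217+0.000326i   from Y*(Ω₁)=+0.001818-0.001295i, Y(Ω₂)=-0.005398+0.175347i
  term(m=-7) = -0.003871-0.004493i   from Y*(Ω₁)=-0.007837-0.013022i, Y(Ω₂)=+0.384629-0.065795i
  term(m=-6) = +0.020378+0.018487i   from Y*(Ω₁)=-0.057676+0.028891i, Y(Ω₂)=-0.154087-0.397723i
  term(m=-5) = -0.017033-0.012006i   from Y*(Ω₁)=+0.071894+0.176414i, Y(Ω₂)=-0.092107+0.059014i
  term(m=-4) = -0.103279-0.055247i   from Y*(Ω₁)=+0.373145-0.119358i, Y(Ω₂)=-0.208127-0.214632i
  term(m=-3) = +0.130526+0.050386i   from Y*(Ω₁)=-0.117697-0.497761i, Y(Ω₂)=-0.154587+0.225674i
  term(m=-2) = +0.045161+0.011320i   from Y*(Ω₁)=-0.266346+0.041561i, Y(Ω₂)=-0.159054-0.067321i
  term(m=-1) = +0.085722+0.010580i   from Y*(Ω₁)=-0.021437-0.276421i, Y(Ω₂)=-0.061952+0.305309i
  term(m=+0) = +0.048815+0.000000i   from Y*(Ω₁)=-0.377050-0.000000i, Y(Ω₂)=-0.129466+0.000000i
  term(m=+1) = +0.085722-0.010580i   from Y*(Ω₁)=+0.021437-0.276421i, Y(Ω₂)=+0.061952+0.305309i
  term(m=+2) = +0.045161-0.011320i   from Y*(Ω₁)=-0.266346-0.041561i, Y(Ω₂)=-0.159054+0.067321i
  term(m=+3) = +0.130526-0.050386i   from Y*(Ω₁)=+0.117697-0.497761i, Y(Ω₂)=+0.154587+0.225674i
  term(m=+4) = -0.103279+0.055247i   from Y*(Ω₁)=+0.373145+0.119358i, Y(Ω₂)=-0.208127+0.214632i
  term(m=+5) = -0.017033+0.012006i   from Y*(Ω₁)=-0.071894+0.176414i, Y(Ω₂)=+0.092107+0.059014i
  term(m=+6) = +0.020378-0.018487i   from Y*(Ω₁)=-0.057676-0.028891i, Y(Ω₂)=-0.154087+0.397723i
  term(m=+7) = -0.003871+0.004493i   from Y*(Ω₁)=+0.007837-0.013022i, Y(Ω₂)=-0.384629-0.065795i
  term(m=+8) = +0.000217-0.000326i   from Y*(Ω₁)=+0.001818+0.001295i, Y(Ω₂)=-0.005398-0.175347i
Σ over m = +0.364457+0.000000i; ×(4π/17) → +0.269406+0.000000i. Real part: 0.269406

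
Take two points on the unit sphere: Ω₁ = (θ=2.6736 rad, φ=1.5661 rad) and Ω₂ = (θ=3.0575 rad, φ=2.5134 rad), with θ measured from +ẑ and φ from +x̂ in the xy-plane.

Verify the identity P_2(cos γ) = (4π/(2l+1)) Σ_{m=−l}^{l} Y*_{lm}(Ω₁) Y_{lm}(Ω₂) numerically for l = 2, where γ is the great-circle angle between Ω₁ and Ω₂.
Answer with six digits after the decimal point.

0.746096

Term-by-term m-sum for l=2 (normalisation 4π/5 = 2.513274):
  m=-2: Y*=-0.07860 + 0.00074j  Y=0.00084 + 0.00259j  product -0.00007 - 0.00020j
  m=-1: Y*=-0.00146 - 0.31102j  Y=0.05232 + 0.03800j  product 0.01174 - 0.01633j
  m=+0: Y*=0.43825 + 0.00000j  Y=0.62411 + 0.00000j  product 0.27351 + 0.00000j
  m=+1: Y*=0.00146 - 0.31102j  Y=-0.05232 + 0.03800j  product 0.01174 + 0.01633j
  m=+2: Y*=-0.07860 - 0.00074j  Y=0.00084 - 0.00259j  product -0.00007 + 0.00020j
Σ over m = 0.29686 + 0.00000j; ×(4π/5) → 0.74610 + 0.00000j. Real part: 0.746096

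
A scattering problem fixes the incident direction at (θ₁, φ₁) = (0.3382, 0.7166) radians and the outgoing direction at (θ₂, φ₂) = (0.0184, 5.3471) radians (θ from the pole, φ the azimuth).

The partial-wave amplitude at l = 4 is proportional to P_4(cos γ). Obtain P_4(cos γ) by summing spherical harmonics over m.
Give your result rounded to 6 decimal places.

Summing Y*_{l m}(θ₁,φ₁)·Y_{l m}(θ₂,φ₂) over m ∈ [−4, 4]; prefactor 4π/(2·4+1) = 1.396263:
  [-4]  conj(Y_{4,-4})(Ω₁) = -0.005161+0.001457i ; Y_{4,-4}(Ω₂) = -0.000000-0.000000i ; Δ = +0.000000+0.000000i
  [-3]  conj(Y_{4,-3})(Ω₁) = -0.023599+0.036098i ; Y_{4,-3}(Ω₂) = -0.000007+0.000003i ; Δ = +0.000000-0.000000i
  [-2]  conj(Y_{4,-2})(Ω₁) = +0.026414+0.190757i ; Y_{4,-2}(Ω₂) = -0.000202+0.000649i ; Δ = -0.000129-0.000021i
  [-1]  conj(Y_{4,-1})(Ω₁) = +0.360577+0.314088i ; Y_{4,-1}(Ω₂) = +0.020629+0.028015i ; Δ = -0.001361+0.016581i
  [+0]  conj(Y_{4,0})(Ω₁) = +0.425340-0.000000i ; Y_{4,0}(Ω₂) = +0.844852+0.000000i ; Δ = +0.359350+0.000000i
  [+1]  conj(Y_{4,1})(Ω₁) = -0.360577+0.314088i ; Y_{4,1}(Ω₂) = -0.020629+0.028015i ; Δ = -0.001361-0.016581i
  [+2]  conj(Y_{4,2})(Ω₁) = +0.026414-0.190757i ; Y_{4,2}(Ω₂) = -0.000202-0.000649i ; Δ = -0.000129+0.000021i
  [+3]  conj(Y_{4,3})(Ω₁) = +0.023599+0.036098i ; Y_{4,3}(Ω₂) = +0.000007+0.000003i ; Δ = +0.000000+0.000000i
  [+4]  conj(Y_{4,4})(Ω₁) = -0.005161-0.001457i ; Y_{4,4}(Ω₂) = -0.000000+0.000000i ; Δ = +0.000000-0.000000i
Accumulated sum +0.356370+0.000000i; after 4π/(2l+1) scaling, +0.497586+0.000000i ⇒ P_4 = 0.497586

0.497586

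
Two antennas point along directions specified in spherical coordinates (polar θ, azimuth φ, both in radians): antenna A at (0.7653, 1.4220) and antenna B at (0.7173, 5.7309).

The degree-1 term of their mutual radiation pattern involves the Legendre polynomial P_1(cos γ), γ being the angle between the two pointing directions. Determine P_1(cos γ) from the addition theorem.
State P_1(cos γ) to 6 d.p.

Summing Y*_{l m}(θ₁,φ₁)·Y_{l m}(θ₂,φ₂) over m ∈ [−1, 1]; prefactor 4π/(2·1+1) = 4.188790:
  m=-1: Y*=0.03548 + 0.23670j  Y=0.19335 + 0.11915j  product -0.02134 + 0.04999j
  m=+0: Y*=0.35237 + 0.00000j  Y=0.36820 + 0.00000j  product 0.12974 + 0.00000j
  m=+1: Y*=-0.03548 + 0.23670j  Y=-0.19335 + 0.11915j  product -0.02134 - 0.04999j
Total Σ_m = 0.08706 + 0.00000j. Multiply by 4.188790: 0.36467 + 0.00000j. P_1(cos γ) = 0.364668

0.364668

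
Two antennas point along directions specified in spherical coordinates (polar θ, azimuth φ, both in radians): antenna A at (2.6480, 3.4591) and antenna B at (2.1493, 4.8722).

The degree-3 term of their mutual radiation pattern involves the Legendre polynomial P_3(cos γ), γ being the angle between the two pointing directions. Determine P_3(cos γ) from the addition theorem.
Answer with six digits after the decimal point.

Term-by-term m-sum for l=3 (normalisation 4π/7 = 1.795196):
  [-3]  conj(Y_{3,-3})(Ω₁) = -0.02572 - 0.03616j ; Y_{3,-3}(Ω₂) = -0.11297 - 0.21729j ; Δ = -0.00495 + 0.00967j
  [-2]  conj(Y_{3,-2})(Ω₁) = -0.16265 - 0.11984j ; Y_{3,-2}(Ω₂) = 0.37190 - 0.12309j ; Δ = -0.07524 - 0.02455j
  [-1]  conj(Y_{3,-1})(Ω₁) = -0.41860 - 0.13756j ; Y_{3,-1}(Ω₂) = 0.02131 + 0.13218j ; Δ = 0.00926 - 0.05826j
  [+0]  conj(Y_{3,0})(Ω₁) = -0.28841 + 0.00000j ; Y_{3,0}(Ω₂) = 0.30713 + 0.00000j ; Δ = -0.08858 + 0.00000j
  [+1]  conj(Y_{3,1})(Ω₁) = 0.41860 - 0.13756j ; Y_{3,1}(Ω₂) = -0.02131 + 0.13218j ; Δ = 0.00926 + 0.05826j
  [+2]  conj(Y_{3,2})(Ω₁) = -0.16265 + 0.11984j ; Y_{3,2}(Ω₂) = 0.37190 + 0.12309j ; Δ = -0.07524 + 0.02455j
  [+3]  conj(Y_{3,3})(Ω₁) = 0.02572 - 0.03616j ; Y_{3,3}(Ω₂) = 0.11297 - 0.21729j ; Δ = -0.00495 - 0.00967j
Accumulated sum -0.23043 - 0.00000j; after 4π/(2l+1) scaling, -0.41367 - 0.00000j ⇒ P_3 = -0.413667

-0.413667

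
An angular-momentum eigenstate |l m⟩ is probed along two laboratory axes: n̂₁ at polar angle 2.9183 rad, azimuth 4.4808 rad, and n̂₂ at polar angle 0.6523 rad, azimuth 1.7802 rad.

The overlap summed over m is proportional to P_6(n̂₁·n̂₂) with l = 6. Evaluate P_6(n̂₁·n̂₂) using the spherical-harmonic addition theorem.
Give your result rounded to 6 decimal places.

-0.259865

Summing Y*_{l m}(θ₁,φ₁)·Y_{l m}(θ₂,φ₂) over m ∈ [−6, 6]; prefactor 4π/(2·6+1) = 0.966644:
  [-6]  conj(Y_{6,-6})(Ω₁) = (-0.000010, 0.000056) ; Y_{6,-6}(Ω₂) = (-0.007473, 0.022983) ; Δ = (-0.000001, -0.000001)
  [-5]  conj(Y_{6,-5})(Ω₁) = (0.000796, 0.000349) ; Y_{6,-5}(Ω₂) = (-0.094907, -0.054817) ; Δ = (-0.000056, -0.000077)
  [-4]  conj(Y_{6,-4})(Ω₁) = (0.004876, -0.006488) ; Y_{6,-4}(Ω₂) = (0.192783, -0.214046) ; Δ = (-0.000449, -0.002295)
  [-3]  conj(Y_{6,-3})(Ω₁) = (-0.032945, -0.039532) ; Y_{6,-3}(Ω₂) = (0.268562, 0.369727) ; Δ = (0.005768, -0.022798)
  [-2]  conj(Y_{6,-2})(Ω₁) = (-0.196114, 0.097942) ; Y_{6,-2}(Ω₂) = (-0.306313, 0.136353) ; Δ = (0.046718, -0.056742)
  [-1]  conj(Y_{6,-1})(Ω₁) = (0.128928, 0.546724) ; Y_{6,-1}(Ω₂) = (0.032408, 0.152497) ; Δ = (-0.079195, 0.037380)
  [+0]  conj(Y_{6,0})(Ω₁) = (0.549465, -0.000000) ; Y_{6,0}(Ω₂) = (-0.390198, 0.000000) ; Δ = (-0.214400, 0.000000)
  [+1]  conj(Y_{6,1})(Ω₁) = (-0.128928, 0.546724) ; Y_{6,1}(Ω₂) = (-0.032408, 0.152497) ; Δ = (-0.079195, -0.037380)
  [+2]  conj(Y_{6,2})(Ω₁) = (-0.196114, -0.097942) ; Y_{6,2}(Ω₂) = (-0.306313, -0.136353) ; Δ = (0.046718, 0.056742)
  [+3]  conj(Y_{6,3})(Ω₁) = (0.032945, -0.039532) ; Y_{6,3}(Ω₂) = (-0.268562, 0.369727) ; Δ = (0.005768, 0.022798)
  [+4]  conj(Y_{6,4})(Ω₁) = (0.004876, 0.006488) ; Y_{6,4}(Ω₂) = (0.192783, 0.214046) ; Δ = (-0.000449, 0.002295)
  [+5]  conj(Y_{6,5})(Ω₁) = (-0.000796, 0.000349) ; Y_{6,5}(Ω₂) = (0.094907, -0.054817) ; Δ = (-0.000056, 0.000077)
  [+6]  conj(Y_{6,6})(Ω₁) = (-0.000010, -0.000056) ; Y_{6,6}(Ω₂) = (-0.007473, -0.022983) ; Δ = (-0.000001, 0.000001)
Total Σ_m = (-0.268832, -0.000000). Multiply by 0.966644: (-0.259865, -0.000000). P_6(cos γ) = -0.259865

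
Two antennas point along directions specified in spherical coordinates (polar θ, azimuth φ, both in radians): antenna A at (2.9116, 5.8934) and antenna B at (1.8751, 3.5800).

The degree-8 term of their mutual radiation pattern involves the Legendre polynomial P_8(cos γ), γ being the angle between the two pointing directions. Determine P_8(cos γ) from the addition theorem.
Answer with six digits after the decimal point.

Term-by-term m-sum for l=8 (normalisation 4π/17 = 0.739198):
  m=-8: Y*=-0.000004-0.000000i  Y=-0.330410+0.126509i  product +0.000001-0.000000i
  m=-7: Y*=+0.000059+0.000026i  Y=-0.443281-0.032302i  product -0.000025-0.000013i
  m=-6: Y*=-0.000485-0.000502i  Y=-0.085827-0.048138i  product +0.000017+0.000066i
  m=-5: Y*=+0.002019+0.005084i  Y=+0.185328+0.258917i  product -0.000942+0.001465i
  m=-4: Y*=+0.000370-0.031768i  Y=+0.041293+0.223327i  product +0.007110-0.001229i
  m=-3: Y*=-0.052769+0.124312i  Y=+0.056313-0.215522i  product +0.023820+0.018373i
  m=-2: Y*=+0.281428-0.278167i  Y=+0.171548-0.206175i  product -0.009073-0.105743i
  m=-1: Y*=-0.626093+0.257202i  Y=-0.159381+0.074723i  product +0.080568-0.087777i
  m=+0: Y*=+0.291227-0.000000i  Y=-0.277490+0.000000i  product -0.080813+0.000000i
  m=+1: Y*=+0.626093+0.257202i  Y=+0.159381+0.074723i  product +0.080568+0.087777i
  m=+2: Y*=+0.281428+0.278167i  Y=+0.171548+0.206175i  product -0.009073+0.105743i
  m=+3: Y*=+0.052769+0.124312i  Y=-0.056313-0.215522i  product +0.023820-0.018373i
  m=+4: Y*=+0.000370+0.031768i  Y=+0.041293-0.223327i  product +0.007110+0.001229i
  m=+5: Y*=-0.002019+0.005084i  Y=-0.185328+0.258917i  product -0.000942-0.001465i
  m=+6: Y*=-0.000485+0.000502i  Y=-0.085827+0.048138i  product +0.000017-0.000066i
  m=+7: Y*=-0.000059+0.000026i  Y=+0.443281-0.032302i  product -0.000025+0.000013i
  m=+8: Y*=-0.000004+0.000000i  Y=-0.330410-0.126509i  product +0.000001+0.000000i
Σ over m = +0.122142-0.000000i; ×(4π/17) → +0.090287-0.000000i. Real part: 0.090287

0.090287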